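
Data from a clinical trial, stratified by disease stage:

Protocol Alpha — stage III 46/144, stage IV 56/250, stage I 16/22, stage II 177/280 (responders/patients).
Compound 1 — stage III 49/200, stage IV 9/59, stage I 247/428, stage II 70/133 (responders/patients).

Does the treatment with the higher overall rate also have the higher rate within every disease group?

Stage III: Protocol Alpha 46/144 = 31.9%, Compound 1 49/200 = 24.5% → Protocol Alpha
Stage IV: Protocol Alpha 56/250 = 22.4%, Compound 1 9/59 = 15.3% → Protocol Alpha
Stage I: Protocol Alpha 16/22 = 72.7%, Compound 1 247/428 = 57.7% → Protocol Alpha
Stage II: Protocol Alpha 177/280 = 63.2%, Compound 1 70/133 = 52.6% → Protocol Alpha
Overall: Protocol Alpha 295/696 = 42.4%, Compound 1 375/820 = 45.7% → Compound 1
Protocol Alpha wins each disease group but Compound 1 wins overall — the comparison reverses. Protocol Alpha's patients skew toward stage IV, which has a lower base rate.

No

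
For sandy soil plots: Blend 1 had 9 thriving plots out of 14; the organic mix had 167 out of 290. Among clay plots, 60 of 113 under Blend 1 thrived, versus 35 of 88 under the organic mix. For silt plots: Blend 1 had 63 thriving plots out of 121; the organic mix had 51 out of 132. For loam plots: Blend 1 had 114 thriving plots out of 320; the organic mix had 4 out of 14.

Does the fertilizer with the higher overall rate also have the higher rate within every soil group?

No

Sandy soil: Blend 1 9/14 = 64.3%, the organic mix 167/290 = 57.6% → Blend 1
Clay: Blend 1 60/113 = 53.1%, the organic mix 35/88 = 39.8% → Blend 1
Silt: Blend 1 63/121 = 52.1%, the organic mix 51/132 = 38.6% → Blend 1
Loam: Blend 1 114/320 = 35.6%, the organic mix 4/14 = 28.6% → Blend 1
Overall: Blend 1 246/568 = 43.3%, the organic mix 257/524 = 49.0% → the organic mix
Blend 1 wins each soil group but the organic mix wins overall — the comparison reverses. Blend 1's plots skew toward loam, which has a lower base rate.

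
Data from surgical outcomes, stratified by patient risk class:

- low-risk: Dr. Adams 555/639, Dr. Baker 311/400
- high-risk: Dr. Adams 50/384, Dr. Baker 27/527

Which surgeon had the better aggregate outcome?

Low-risk: Dr. Adams 555/639 = 86.9%, Dr. Baker 311/400 = 77.8% → Dr. Adams
High-risk: Dr. Adams 50/384 = 13.0%, Dr. Baker 27/527 = 5.1% → Dr. Adams
Overall: Dr. Adams 605/1023 = 59.1%, Dr. Baker 338/927 = 36.5% → Dr. Adams

Dr. Adams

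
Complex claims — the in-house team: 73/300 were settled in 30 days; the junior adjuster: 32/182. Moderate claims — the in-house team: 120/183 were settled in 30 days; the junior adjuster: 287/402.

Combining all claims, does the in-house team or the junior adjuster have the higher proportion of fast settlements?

the junior adjuster

Complex: the in-house team 73/300 = 24.3%, the junior adjuster 32/182 = 17.6% → the in-house team
Moderate: the in-house team 120/183 = 65.6%, the junior adjuster 287/402 = 71.4% → the junior adjuster
Overall: the in-house team 193/483 = 40.0%, the junior adjuster 319/584 = 54.6% → the junior adjuster
(Neither sweeps every claim group, but the junior adjuster has the higher pooled rate.)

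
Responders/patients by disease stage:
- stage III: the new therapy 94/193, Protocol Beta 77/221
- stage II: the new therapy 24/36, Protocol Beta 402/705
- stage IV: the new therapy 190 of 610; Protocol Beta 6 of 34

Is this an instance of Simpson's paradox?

Yes

Stage III: the new therapy 94/193 = 48.7%, Protocol Beta 77/221 = 34.8% → the new therapy
Stage II: the new therapy 24/36 = 66.7%, Protocol Beta 402/705 = 57.0% → the new therapy
Stage IV: the new therapy 190/610 = 31.1%, Protocol Beta 6/34 = 17.6% → the new therapy
Overall: the new therapy 308/839 = 36.7%, Protocol Beta 485/960 = 50.5% → Protocol Beta
The new therapy wins each disease group but Protocol Beta wins overall — the comparison reverses. The new therapy's patients skew toward stage IV, which has a lower base rate.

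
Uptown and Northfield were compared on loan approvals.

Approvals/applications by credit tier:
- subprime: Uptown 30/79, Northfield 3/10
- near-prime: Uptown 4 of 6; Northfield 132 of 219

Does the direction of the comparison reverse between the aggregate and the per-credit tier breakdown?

Yes

Subprime: Uptown 30/79 = 38.0%, Northfield 3/10 = 30.0% → Uptown
Near-prime: Uptown 4/6 = 66.7%, Northfield 132/219 = 60.3% → Uptown
Overall: Uptown 34/85 = 40.0%, Northfield 135/229 = 59.0% → Northfield
Uptown wins each credit group but Northfield wins overall — the comparison reverses. Uptown's applications skew toward subprime, which has a lower base rate.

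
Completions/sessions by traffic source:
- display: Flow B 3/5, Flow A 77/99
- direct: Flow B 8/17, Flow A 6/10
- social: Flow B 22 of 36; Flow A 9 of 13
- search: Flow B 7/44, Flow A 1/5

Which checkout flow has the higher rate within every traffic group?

Flow A

Display: Flow B 3/5 = 60.0%, Flow A 77/99 = 77.8% → Flow A
Direct: Flow B 8/17 = 47.1%, Flow A 6/10 = 60.0% → Flow A
Social: Flow B 22/36 = 61.1%, Flow A 9/13 = 69.2% → Flow A
Search: Flow B 7/44 = 15.9%, Flow A 1/5 = 20.0% → Flow A
Flow A has the higher rate in all 4 groups.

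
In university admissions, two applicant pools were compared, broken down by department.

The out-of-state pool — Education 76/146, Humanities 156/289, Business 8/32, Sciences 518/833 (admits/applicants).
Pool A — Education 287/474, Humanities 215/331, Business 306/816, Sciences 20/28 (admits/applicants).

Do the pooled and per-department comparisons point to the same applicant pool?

No

Education: the out-of-state pool 76/146 = 52.1%, Pool A 287/474 = 60.5% → Pool A
Humanities: the out-of-state pool 156/289 = 54.0%, Pool A 215/331 = 65.0% → Pool A
Business: the out-of-state pool 8/32 = 25.0%, Pool A 306/816 = 37.5% → Pool A
Sciences: the out-of-state pool 518/833 = 62.2%, Pool A 20/28 = 71.4% → Pool A
Overall: the out-of-state pool 758/1300 = 58.3%, Pool A 828/1649 = 50.2% → the out-of-state pool
Pool A wins each department group but the out-of-state pool wins overall — the comparison reverses. Pool A's applicants skew toward Business, which has a lower base rate.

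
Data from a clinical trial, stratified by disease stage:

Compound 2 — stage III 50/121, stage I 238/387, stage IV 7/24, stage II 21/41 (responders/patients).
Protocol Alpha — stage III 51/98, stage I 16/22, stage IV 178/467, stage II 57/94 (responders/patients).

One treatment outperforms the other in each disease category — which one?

Stage III: Compound 2 50/121 = 41.3%, Protocol Alpha 51/98 = 52.0% → Protocol Alpha
Stage I: Compound 2 238/387 = 61.5%, Protocol Alpha 16/22 = 72.7% → Protocol Alpha
Stage IV: Compound 2 7/24 = 29.2%, Protocol Alpha 178/467 = 38.1% → Protocol Alpha
Stage II: Compound 2 21/41 = 51.2%, Protocol Alpha 57/94 = 60.6% → Protocol Alpha
Protocol Alpha has the higher rate in all 4 groups.

Protocol Alpha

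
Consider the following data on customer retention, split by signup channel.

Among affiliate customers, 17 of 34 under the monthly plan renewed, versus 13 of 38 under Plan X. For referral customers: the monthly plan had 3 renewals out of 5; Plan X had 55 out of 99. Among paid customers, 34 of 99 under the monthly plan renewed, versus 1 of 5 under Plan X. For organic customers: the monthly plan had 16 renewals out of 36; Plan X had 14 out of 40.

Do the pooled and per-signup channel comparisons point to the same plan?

Affiliate: the monthly plan 17/34 = 50.0%, Plan X 13/38 = 34.2% → the monthly plan
Referral: the monthly plan 3/5 = 60.0%, Plan X 55/99 = 55.6% → the monthly plan
Paid: the monthly plan 34/99 = 34.3%, Plan X 1/5 = 20.0% → the monthly plan
Organic: the monthly plan 16/36 = 44.4%, Plan X 14/40 = 35.0% → the monthly plan
Overall: the monthly plan 70/174 = 40.2%, Plan X 83/182 = 45.6% → Plan X
The monthly plan wins each signup group but Plan X wins overall — the comparison reverses. The monthly plan's customers skew toward paid, which has a lower base rate.

No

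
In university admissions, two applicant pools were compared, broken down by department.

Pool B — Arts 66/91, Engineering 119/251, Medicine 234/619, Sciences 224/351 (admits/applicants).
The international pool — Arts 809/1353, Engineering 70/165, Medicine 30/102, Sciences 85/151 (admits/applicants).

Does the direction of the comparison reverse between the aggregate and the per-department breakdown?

Arts: Pool B 66/91 = 72.5%, the international pool 809/1353 = 59.8% → Pool B
Engineering: Pool B 119/251 = 47.4%, the international pool 70/165 = 42.4% → Pool B
Medicine: Pool B 234/619 = 37.8%, the international pool 30/102 = 29.4% → Pool B
Sciences: Pool B 224/351 = 63.8%, the international pool 85/151 = 56.3% → Pool B
Overall: Pool B 643/1312 = 49.0%, the international pool 994/1771 = 56.1% → the international pool
Pool B wins each department group but the international pool wins overall — the comparison reverses. Pool B's applicants skew toward Medicine, which has a lower base rate.

Yes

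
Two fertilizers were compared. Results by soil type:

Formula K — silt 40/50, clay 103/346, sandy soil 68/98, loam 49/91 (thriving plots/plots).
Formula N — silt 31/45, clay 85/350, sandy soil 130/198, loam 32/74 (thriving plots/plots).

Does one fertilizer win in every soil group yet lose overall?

Silt: Formula K 40/50 = 80.0%, Formula N 31/45 = 68.9% → Formula K
Clay: Formula K 103/346 = 29.8%, Formula N 85/350 = 24.3% → Formula K
Sandy soil: Formula K 68/98 = 69.4%, Formula N 130/198 = 65.7% → Formula K
Loam: Formula K 49/91 = 53.8%, Formula N 32/74 = 43.2% → Formula K
Overall: Formula K 260/585 = 44.4%, Formula N 278/667 = 41.7% → Formula K
Formula K wins overall and in every soil group — no reversal.

No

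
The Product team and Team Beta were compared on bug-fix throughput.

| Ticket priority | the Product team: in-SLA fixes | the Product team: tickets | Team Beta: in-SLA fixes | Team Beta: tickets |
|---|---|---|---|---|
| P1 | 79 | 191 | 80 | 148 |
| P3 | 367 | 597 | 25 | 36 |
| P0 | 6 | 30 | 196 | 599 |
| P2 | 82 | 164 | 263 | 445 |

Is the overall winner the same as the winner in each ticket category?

P1: the Product team 79/191 = 41.4%, Team Beta 80/148 = 54.1% → Team Beta
P3: the Product team 367/597 = 61.5%, Team Beta 25/36 = 69.4% → Team Beta
P0: the Product team 6/30 = 20.0%, Team Beta 196/599 = 32.7% → Team Beta
P2: the Product team 82/164 = 50.0%, Team Beta 263/445 = 59.1% → Team Beta
Overall: the Product team 534/982 = 54.4%, Team Beta 564/1228 = 45.9% → the Product team
Team Beta wins each ticket group but the Product team wins overall — the comparison reverses. Team Beta's tickets skew toward P0, which has a lower base rate.

No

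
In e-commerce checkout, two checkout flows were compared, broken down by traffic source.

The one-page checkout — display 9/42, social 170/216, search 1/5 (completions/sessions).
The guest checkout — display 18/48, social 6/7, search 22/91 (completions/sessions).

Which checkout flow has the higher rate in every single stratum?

the guest checkout

Display: the one-page checkout 9/42 = 21.4%, the guest checkout 18/48 = 37.5% → the guest checkout
Social: the one-page checkout 170/216 = 78.7%, the guest checkout 6/7 = 85.7% → the guest checkout
Search: the one-page checkout 1/5 = 20.0%, the guest checkout 22/91 = 24.2% → the guest checkout
The guest checkout has the higher rate in all 3 groups.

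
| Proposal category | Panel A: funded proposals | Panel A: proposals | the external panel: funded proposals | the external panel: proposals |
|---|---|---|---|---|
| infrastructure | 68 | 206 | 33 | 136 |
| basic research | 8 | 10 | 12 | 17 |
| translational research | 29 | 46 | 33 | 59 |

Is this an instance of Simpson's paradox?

No

Infrastructure: Panel A 68/206 = 33.0%, the external panel 33/136 = 24.3% → Panel A
Basic research: Panel A 8/10 = 80.0%, the external panel 12/17 = 70.6% → Panel A
Translational research: Panel A 29/46 = 63.0%, the external panel 33/59 = 55.9% → Panel A
Overall: Panel A 105/262 = 40.1%, the external panel 78/212 = 36.8% → Panel A
Panel A wins overall and in every proposal group — no reversal.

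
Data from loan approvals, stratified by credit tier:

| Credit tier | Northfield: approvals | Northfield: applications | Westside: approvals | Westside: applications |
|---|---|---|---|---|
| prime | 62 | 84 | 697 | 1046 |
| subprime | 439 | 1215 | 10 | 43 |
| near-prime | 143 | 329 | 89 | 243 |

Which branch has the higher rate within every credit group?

Northfield

Prime: Northfield 62/84 = 73.8%, Westside 697/1046 = 66.6% → Northfield
Subprime: Northfield 439/1215 = 36.1%, Westside 10/43 = 23.3% → Northfield
Near-prime: Northfield 143/329 = 43.5%, Westside 89/243 = 36.6% → Northfield
Northfield has the higher rate in all 3 groups.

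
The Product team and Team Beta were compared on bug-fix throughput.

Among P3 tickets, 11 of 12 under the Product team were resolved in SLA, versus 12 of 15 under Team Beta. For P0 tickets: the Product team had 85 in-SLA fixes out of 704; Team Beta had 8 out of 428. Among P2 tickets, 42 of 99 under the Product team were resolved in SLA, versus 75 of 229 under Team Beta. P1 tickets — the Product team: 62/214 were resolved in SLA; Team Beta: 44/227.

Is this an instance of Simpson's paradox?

P3: the Product team 11/12 = 91.7%, Team Beta 12/15 = 80.0% → the Product team
P0: the Product team 85/704 = 12.1%, Team Beta 8/428 = 1.9% → the Product team
P2: the Product team 42/99 = 42.4%, Team Beta 75/229 = 32.8% → the Product team
P1: the Product team 62/214 = 29.0%, Team Beta 44/227 = 19.4% → the Product team
Overall: the Product team 200/1029 = 19.4%, Team Beta 139/899 = 15.5% → the Product team
The Product team wins overall and in every ticket group — no reversal.

No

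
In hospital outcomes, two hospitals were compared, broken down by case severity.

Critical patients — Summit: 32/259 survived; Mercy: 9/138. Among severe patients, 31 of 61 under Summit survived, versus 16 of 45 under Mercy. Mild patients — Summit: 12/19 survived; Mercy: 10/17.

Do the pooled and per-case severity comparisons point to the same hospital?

Critical: Summit 32/259 = 12.4%, Mercy 9/138 = 6.5% → Summit
Severe: Summit 31/61 = 50.8%, Mercy 16/45 = 35.6% → Summit
Mild: Summit 12/19 = 63.2%, Mercy 10/17 = 58.8% → Summit
Overall: Summit 75/339 = 22.1%, Mercy 35/200 = 17.5% → Summit
Summit wins overall and in every case group — no reversal.

Yes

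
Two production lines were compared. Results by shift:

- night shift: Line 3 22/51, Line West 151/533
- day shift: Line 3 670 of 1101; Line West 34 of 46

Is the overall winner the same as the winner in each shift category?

Night shift: Line 3 22/51 = 43.1%, Line West 151/533 = 28.3% → Line 3
Day shift: Line 3 670/1101 = 60.9%, Line West 34/46 = 73.9% → Line West
Overall: Line 3 692/1152 = 60.1%, Line West 185/579 = 32.0% → Line 3
Neither sweeps: Line 3 wins 1 of 2 groups, Line West wins 1. Line 3 wins overall but not every group — no Simpson reversal.

No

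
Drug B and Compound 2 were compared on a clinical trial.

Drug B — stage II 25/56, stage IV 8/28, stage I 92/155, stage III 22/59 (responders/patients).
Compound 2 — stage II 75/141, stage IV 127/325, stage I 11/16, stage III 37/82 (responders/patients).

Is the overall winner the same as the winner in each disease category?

Stage II: Drug B 25/56 = 44.6%, Compound 2 75/141 = 53.2% → Compound 2
Stage IV: Drug B 8/28 = 28.6%, Compound 2 127/325 = 39.1% → Compound 2
Stage I: Drug B 92/155 = 59.4%, Compound 2 11/16 = 68.8% → Compound 2
Stage III: Drug B 22/59 = 37.3%, Compound 2 37/82 = 45.1% → Compound 2
Overall: Drug B 147/298 = 49.3%, Compound 2 250/564 = 44.3% → Drug B
Compound 2 wins each disease group but Drug B wins overall — the comparison reverses. Compound 2's patients skew toward stage IV, which has a lower base rate.

No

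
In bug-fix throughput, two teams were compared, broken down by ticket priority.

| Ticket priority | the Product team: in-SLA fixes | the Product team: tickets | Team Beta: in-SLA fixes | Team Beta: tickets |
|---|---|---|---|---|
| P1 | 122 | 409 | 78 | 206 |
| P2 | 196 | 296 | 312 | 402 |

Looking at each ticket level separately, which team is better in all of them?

Team Beta

P1: the Product team 122/409 = 29.8%, Team Beta 78/206 = 37.9% → Team Beta
P2: the Product team 196/296 = 66.2%, Team Beta 312/402 = 77.6% → Team Beta
Team Beta has the higher rate in both groups.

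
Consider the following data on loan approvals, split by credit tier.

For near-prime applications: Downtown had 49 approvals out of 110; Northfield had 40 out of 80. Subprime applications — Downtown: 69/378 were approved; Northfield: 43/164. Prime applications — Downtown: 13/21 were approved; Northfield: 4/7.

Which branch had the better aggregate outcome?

Northfield

Near-prime: Downtown 49/110 = 44.5%, Northfield 40/80 = 50.0% → Northfield
Subprime: Downtown 69/378 = 18.3%, Northfield 43/164 = 26.2% → Northfield
Prime: Downtown 13/21 = 61.9%, Northfield 4/7 = 57.1% → Downtown
Overall: Downtown 131/509 = 25.7%, Northfield 87/251 = 34.7% → Northfield
(Neither sweeps every credit group, but Northfield has the higher pooled rate.)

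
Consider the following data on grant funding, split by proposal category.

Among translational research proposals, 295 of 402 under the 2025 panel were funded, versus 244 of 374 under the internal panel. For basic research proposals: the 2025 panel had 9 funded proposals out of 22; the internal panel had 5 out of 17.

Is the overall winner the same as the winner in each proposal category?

Translational research: the 2025 panel 295/402 = 73.4%, the internal panel 244/374 = 65.2% → the 2025 panel
Basic research: the 2025 panel 9/22 = 40.9%, the internal panel 5/17 = 29.4% → the 2025 panel
Overall: the 2025 panel 304/424 = 71.7%, the internal panel 249/391 = 63.7% → the 2025 panel
The 2025 panel wins overall and in every proposal group — no reversal.

Yes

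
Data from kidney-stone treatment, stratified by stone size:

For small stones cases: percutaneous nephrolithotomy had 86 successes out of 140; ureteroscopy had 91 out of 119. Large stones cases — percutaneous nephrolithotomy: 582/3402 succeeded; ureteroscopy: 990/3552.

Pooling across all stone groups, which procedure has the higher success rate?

Small stones: percutaneous nephrolithotomy 86/140 = 61.4%, ureteroscopy 91/119 = 76.5% → ureteroscopy
Large stones: percutaneous nephrolithotomy 582/3402 = 17.1%, ureteroscopy 990/3552 = 27.9% → ureteroscopy
Overall: percutaneous nephrolithotomy 668/3542 = 18.9%, ureteroscopy 1081/3671 = 29.4% → ureteroscopy

ureteroscopy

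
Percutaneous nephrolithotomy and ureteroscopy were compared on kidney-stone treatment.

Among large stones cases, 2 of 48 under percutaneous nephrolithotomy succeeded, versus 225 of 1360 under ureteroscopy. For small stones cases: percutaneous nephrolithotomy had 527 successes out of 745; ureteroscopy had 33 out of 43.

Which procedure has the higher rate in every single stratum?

Large stones: percutaneous nephrolithotomy 2/48 = 4.2%, ureteroscopy 225/1360 = 16.5% → ureteroscopy
Small stones: percutaneous nephrolithotomy 527/745 = 70.7%, ureteroscopy 33/43 = 76.7% → ureteroscopy
Ureteroscopy has the higher rate in both groups.

ureteroscopy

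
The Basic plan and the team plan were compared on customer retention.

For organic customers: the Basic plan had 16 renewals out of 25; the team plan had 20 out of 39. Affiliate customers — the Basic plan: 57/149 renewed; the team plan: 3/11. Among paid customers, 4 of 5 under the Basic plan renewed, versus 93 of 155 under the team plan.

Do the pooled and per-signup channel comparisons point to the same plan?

Organic: the Basic plan 16/25 = 64.0%, the team plan 20/39 = 51.3% → the Basic plan
Affiliate: the Basic plan 57/149 = 38.3%, the team plan 3/11 = 27.3% → the Basic plan
Paid: the Basic plan 4/5 = 80.0%, the team plan 93/155 = 60.0% → the Basic plan
Overall: the Basic plan 77/179 = 43.0%, the team plan 116/205 = 56.6% → the team plan
The Basic plan wins each signup group but the team plan wins overall — the comparison reverses. The Basic plan's customers skew toward affiliate, which has a lower base rate.

No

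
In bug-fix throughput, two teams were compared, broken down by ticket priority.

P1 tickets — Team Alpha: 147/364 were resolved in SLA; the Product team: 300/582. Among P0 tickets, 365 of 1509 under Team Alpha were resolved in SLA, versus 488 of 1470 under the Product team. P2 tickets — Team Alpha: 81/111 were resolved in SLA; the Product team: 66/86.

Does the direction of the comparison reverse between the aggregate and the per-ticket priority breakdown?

P1: Team Alpha 147/364 = 40.4%, the Product team 300/582 = 51.5% → the Product team
P0: Team Alpha 365/1509 = 24.2%, the Product team 488/1470 = 33.2% → the Product team
P2: Team Alpha 81/111 = 73.0%, the Product team 66/86 = 76.7% → the Product team
Overall: Team Alpha 593/1984 = 29.9%, the Product team 854/2138 = 39.9% → the Product team
The Product team wins overall and in every ticket group — no reversal.

No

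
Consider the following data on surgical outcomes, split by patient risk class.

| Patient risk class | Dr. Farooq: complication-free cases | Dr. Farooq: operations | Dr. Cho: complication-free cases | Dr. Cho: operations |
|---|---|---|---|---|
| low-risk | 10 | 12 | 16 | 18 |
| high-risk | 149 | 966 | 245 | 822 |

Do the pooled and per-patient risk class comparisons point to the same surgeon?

Low-risk: Dr. Farooq 10/12 = 83.3%, Dr. Cho 16/18 = 88.9% → Dr. Cho
High-risk: Dr. Farooq 149/966 = 15.4%, Dr. Cho 245/822 = 29.8% → Dr. Cho
Overall: Dr. Farooq 159/978 = 16.3%, Dr. Cho 261/840 = 31.1% → Dr. Cho
Dr. Cho wins overall and in every patient risk group — no reversal.

Yes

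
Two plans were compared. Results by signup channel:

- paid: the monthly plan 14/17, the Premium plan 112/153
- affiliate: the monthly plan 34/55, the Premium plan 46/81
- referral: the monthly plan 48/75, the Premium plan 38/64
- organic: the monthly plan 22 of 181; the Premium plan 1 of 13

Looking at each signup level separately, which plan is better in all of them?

the monthly plan

Paid: the monthly plan 14/17 = 82.4%, the Premium plan 112/153 = 73.2% → the monthly plan
Affiliate: the monthly plan 34/55 = 61.8%, the Premium plan 46/81 = 56.8% → the monthly plan
Referral: the monthly plan 48/75 = 64.0%, the Premium plan 38/64 = 59.4% → the monthly plan
Organic: the monthly plan 22/181 = 12.2%, the Premium plan 1/13 = 7.7% → the monthly plan
The monthly plan has the higher rate in all 4 groups.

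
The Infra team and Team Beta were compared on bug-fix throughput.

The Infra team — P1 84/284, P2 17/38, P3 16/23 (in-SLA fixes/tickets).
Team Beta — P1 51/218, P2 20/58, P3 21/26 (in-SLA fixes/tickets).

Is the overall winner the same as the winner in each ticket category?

P1: the Infra team 84/284 = 29.6%, Team Beta 51/218 = 23.4% → the Infra team
P2: the Infra team 17/38 = 44.7%, Team Beta 20/58 = 34.5% → the Infra team
P3: the Infra team 16/23 = 69.6%, Team Beta 21/26 = 80.8% → Team Beta
Overall: the Infra team 117/345 = 33.9%, Team Beta 92/302 = 30.5% → the Infra team
Neither sweeps: the Infra team wins 2 of 3 groups, Team Beta wins 1. The Infra team wins overall but not every group — no Simpson reversal.

No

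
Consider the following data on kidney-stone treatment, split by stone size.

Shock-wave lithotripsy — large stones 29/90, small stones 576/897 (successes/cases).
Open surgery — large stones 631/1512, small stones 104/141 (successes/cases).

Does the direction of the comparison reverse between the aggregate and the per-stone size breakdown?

Large stones: shock-wave lithotripsy 29/90 = 32.2%, open surgery 631/1512 = 41.7% → open surgery
Small stones: shock-wave lithotripsy 576/897 = 64.2%, open surgery 104/141 = 73.8% → open surgery
Overall: shock-wave lithotripsy 605/987 = 61.3%, open surgery 735/1653 = 44.5% → shock-wave lithotripsy
Open surgery wins each stone group but shock-wave lithotripsy wins overall — the comparison reverses. Open surgery's cases skew toward large stones, which has a lower base rate.

Yes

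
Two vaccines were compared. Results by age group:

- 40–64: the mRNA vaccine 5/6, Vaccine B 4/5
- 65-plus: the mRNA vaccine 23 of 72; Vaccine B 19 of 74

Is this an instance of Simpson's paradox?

No

40–64: the mRNA vaccine 5/6 = 83.3%, Vaccine B 4/5 = 80.0% → the mRNA vaccine
65-plus: the mRNA vaccine 23/72 = 31.9%, Vaccine B 19/74 = 25.7% → the mRNA vaccine
Overall: the mRNA vaccine 28/78 = 35.9%, Vaccine B 23/79 = 29.1% → the mRNA vaccine
The mRNA vaccine wins overall and in every age group — no reversal.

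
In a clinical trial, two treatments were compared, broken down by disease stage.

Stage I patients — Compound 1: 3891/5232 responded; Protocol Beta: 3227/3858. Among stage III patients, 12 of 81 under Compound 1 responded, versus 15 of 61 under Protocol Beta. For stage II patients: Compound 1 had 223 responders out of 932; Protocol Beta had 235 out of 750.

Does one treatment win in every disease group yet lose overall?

Stage I: Compound 1 3891/5232 = 74.4%, Protocol Beta 3227/3858 = 83.6% → Protocol Beta
Stage III: Compound 1 12/81 = 14.8%, Protocol Beta 15/61 = 24.6% → Protocol Beta
Stage II: Compound 1 223/932 = 23.9%, Protocol Beta 235/750 = 31.3% → Protocol Beta
Overall: Compound 1 4126/6245 = 66.1%, Protocol Beta 3477/4669 = 74.5% → Protocol Beta
Protocol Beta wins overall and in every disease group — no reversal.

No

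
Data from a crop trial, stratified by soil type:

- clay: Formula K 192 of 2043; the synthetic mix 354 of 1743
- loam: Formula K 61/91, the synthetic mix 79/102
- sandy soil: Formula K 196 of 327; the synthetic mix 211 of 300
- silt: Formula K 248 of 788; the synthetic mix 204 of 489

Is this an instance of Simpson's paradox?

Clay: Formula K 192/2043 = 9.4%, the synthetic mix 354/1743 = 20.3% → the synthetic mix
Loam: Formula K 61/91 = 67.0%, the synthetic mix 79/102 = 77.5% → the synthetic mix
Sandy soil: Formula K 196/327 = 59.9%, the synthetic mix 211/300 = 70.3% → the synthetic mix
Silt: Formula K 248/788 = 31.5%, the synthetic mix 204/489 = 41.7% → the synthetic mix
Overall: Formula K 697/3249 = 21.5%, the synthetic mix 848/2634 = 32.2% → the synthetic mix
The synthetic mix wins overall and in every soil group — no reversal.

No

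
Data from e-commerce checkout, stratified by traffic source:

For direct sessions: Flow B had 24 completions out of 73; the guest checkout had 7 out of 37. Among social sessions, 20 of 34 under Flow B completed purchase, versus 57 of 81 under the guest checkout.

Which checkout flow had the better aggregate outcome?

Direct: Flow B 24/73 = 32.9%, the guest checkout 7/37 = 18.9% → Flow B
Social: Flow B 20/34 = 58.8%, the guest checkout 57/81 = 70.4% → the guest checkout
Overall: Flow B 44/107 = 41.1%, the guest checkout 64/118 = 54.2% → the guest checkout
(Neither sweeps every traffic group, but the guest checkout has the higher pooled rate.)

the guest checkout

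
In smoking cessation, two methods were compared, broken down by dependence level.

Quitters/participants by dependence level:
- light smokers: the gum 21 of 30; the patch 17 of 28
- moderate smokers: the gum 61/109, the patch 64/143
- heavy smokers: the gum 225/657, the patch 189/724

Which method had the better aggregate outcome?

Light smokers: the gum 21/30 = 70.0%, the patch 17/28 = 60.7% → the gum
Moderate smokers: the gum 61/109 = 56.0%, the patch 64/143 = 44.8% → the gum
Heavy smokers: the gum 225/657 = 34.2%, the patch 189/724 = 26.1% → the gum
Overall: the gum 307/796 = 38.6%, the patch 270/895 = 30.2% → the gum

the gum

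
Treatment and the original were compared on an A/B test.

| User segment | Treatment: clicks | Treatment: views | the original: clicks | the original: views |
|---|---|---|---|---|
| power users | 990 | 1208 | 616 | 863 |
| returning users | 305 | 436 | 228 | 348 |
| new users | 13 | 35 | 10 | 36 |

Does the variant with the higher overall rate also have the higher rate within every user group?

Power users: Treatment 990/1208 = 82.0%, the original 616/863 = 71.4% → Treatment
Returning users: Treatment 305/436 = 70.0%, the original 228/348 = 65.5% → Treatment
New users: Treatment 13/35 = 37.1%, the original 10/36 = 27.8% → Treatment
Overall: Treatment 1308/1679 = 77.9%, the original 854/1247 = 68.5% → Treatment
Treatment wins overall and in every user group — no reversal.

Yes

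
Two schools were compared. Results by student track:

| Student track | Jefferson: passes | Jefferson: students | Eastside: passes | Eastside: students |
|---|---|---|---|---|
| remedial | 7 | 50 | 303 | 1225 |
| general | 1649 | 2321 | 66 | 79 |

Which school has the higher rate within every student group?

Eastside

Remedial: Jefferson 7/50 = 14.0%, Eastside 303/1225 = 24.7% → Eastside
General: Jefferson 1649/2321 = 71.0%, Eastside 66/79 = 83.5% → Eastside
Eastside has the higher rate in both groups.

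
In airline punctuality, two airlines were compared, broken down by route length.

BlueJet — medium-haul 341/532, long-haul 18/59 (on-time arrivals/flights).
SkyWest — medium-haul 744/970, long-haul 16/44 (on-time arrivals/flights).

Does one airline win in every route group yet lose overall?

No

Medium-haul: BlueJet 341/532 = 64.1%, SkyWest 744/970 = 76.7% → SkyWest
Long-haul: BlueJet 18/59 = 30.5%, SkyWest 16/44 = 36.4% → SkyWest
Overall: BlueJet 359/591 = 60.7%, SkyWest 760/1014 = 75.0% → SkyWest
SkyWest wins overall and in every route group — no reversal.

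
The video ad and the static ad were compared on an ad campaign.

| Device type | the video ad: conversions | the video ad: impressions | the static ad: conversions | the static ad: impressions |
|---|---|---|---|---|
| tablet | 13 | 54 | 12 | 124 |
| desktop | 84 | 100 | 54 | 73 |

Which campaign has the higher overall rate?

the video ad

Tablet: the video ad 13/54 = 24.1%, the static ad 12/124 = 9.7% → the video ad
Desktop: the video ad 84/100 = 84.0%, the static ad 54/73 = 74.0% → the video ad
Overall: the video ad 97/154 = 63.0%, the static ad 66/197 = 33.5% → the video ad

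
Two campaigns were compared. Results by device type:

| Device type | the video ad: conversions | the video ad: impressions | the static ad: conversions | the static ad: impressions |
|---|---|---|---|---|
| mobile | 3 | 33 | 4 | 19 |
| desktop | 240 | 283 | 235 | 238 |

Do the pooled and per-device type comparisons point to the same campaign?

Yes

Mobile: the video ad 3/33 = 9.1%, the static ad 4/19 = 21.1% → the static ad
Desktop: the video ad 240/283 = 84.8%, the static ad 235/238 = 98.7% → the static ad
Overall: the video ad 243/316 = 76.9%, the static ad 239/257 = 93.0% → the static ad
The static ad wins overall and in every device group — no reversal.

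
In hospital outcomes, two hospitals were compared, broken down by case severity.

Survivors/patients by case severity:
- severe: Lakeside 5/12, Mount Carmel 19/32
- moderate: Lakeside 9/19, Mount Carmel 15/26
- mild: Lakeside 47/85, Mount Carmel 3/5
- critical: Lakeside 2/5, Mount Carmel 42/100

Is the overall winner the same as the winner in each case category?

Severe: Lakeside 5/12 = 41.7%, Mount Carmel 19/32 = 59.4% → Mount Carmel
Moderate: Lakeside 9/19 = 47.4%, Mount Carmel 15/26 = 57.7% → Mount Carmel
Mild: Lakeside 47/85 = 55.3%, Mount Carmel 3/5 = 60.0% → Mount Carmel
Critical: Lakeside 2/5 = 40.0%, Mount Carmel 42/100 = 42.0% → Mount Carmel
Overall: Lakeside 63/121 = 52.1%, Mount Carmel 79/163 = 48.5% → Lakeside
Mount Carmel wins each case group but Lakeside wins overall — the comparison reverses. Mount Carmel's patients skew toward critical, which has a lower base rate.

No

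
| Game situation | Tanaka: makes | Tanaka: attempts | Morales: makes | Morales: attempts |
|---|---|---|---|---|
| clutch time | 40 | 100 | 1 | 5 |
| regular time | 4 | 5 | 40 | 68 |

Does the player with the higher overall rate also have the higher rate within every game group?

No

Clutch time: Tanaka 40/100 = 40.0%, Morales 1/5 = 20.0% → Tanaka
Regular time: Tanaka 4/5 = 80.0%, Morales 40/68 = 58.8% → Tanaka
Overall: Tanaka 44/105 = 41.9%, Morales 41/73 = 56.2% → Morales
Tanaka wins each game group but Morales wins overall — the comparison reverses. Tanaka's attempts skew toward clutch time, which has a lower base rate.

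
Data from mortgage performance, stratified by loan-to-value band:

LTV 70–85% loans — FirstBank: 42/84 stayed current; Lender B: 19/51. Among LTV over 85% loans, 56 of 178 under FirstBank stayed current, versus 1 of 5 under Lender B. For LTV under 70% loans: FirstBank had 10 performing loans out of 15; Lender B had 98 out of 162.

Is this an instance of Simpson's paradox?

Yes

LTV 70–85%: FirstBank 42/84 = 50.0%, Lender B 19/51 = 37.3% → FirstBank
LTV over 85%: FirstBank 56/178 = 31.5%, Lender B 1/5 = 20.0% → FirstBank
LTV under 70%: FirstBank 10/15 = 66.7%, Lender B 98/162 = 60.5% → FirstBank
Overall: FirstBank 108/277 = 39.0%, Lender B 118/218 = 54.1% → Lender B
FirstBank wins each loan-to-value group but Lender B wins overall — the comparison reverses. FirstBank's loans skew toward LTV over 85%, which has a lower base rate.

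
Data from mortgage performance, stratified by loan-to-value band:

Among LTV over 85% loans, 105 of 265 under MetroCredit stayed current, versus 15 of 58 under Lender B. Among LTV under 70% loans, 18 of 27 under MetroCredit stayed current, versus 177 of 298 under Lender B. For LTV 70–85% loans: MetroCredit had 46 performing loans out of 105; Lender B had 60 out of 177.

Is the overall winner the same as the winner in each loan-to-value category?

No

LTV over 85%: MetroCredit 105/265 = 39.6%, Lender B 15/58 = 25.9% → MetroCredit
LTV under 70%: MetroCredit 18/27 = 66.7%, Lender B 177/298 = 59.4% → MetroCredit
LTV 70–85%: MetroCredit 46/105 = 43.8%, Lender B 60/177 = 33.9% → MetroCredit
Overall: MetroCredit 169/397 = 42.6%, Lender B 252/533 = 47.3% → Lender B
MetroCredit wins each loan-to-value group but Lender B wins overall — the comparison reverses. MetroCredit's loans skew toward LTV over 85%, which has a lower base rate.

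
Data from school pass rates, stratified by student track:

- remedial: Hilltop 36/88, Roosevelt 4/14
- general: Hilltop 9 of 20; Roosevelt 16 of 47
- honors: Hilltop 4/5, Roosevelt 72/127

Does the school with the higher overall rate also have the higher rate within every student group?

Remedial: Hilltop 36/88 = 40.9%, Roosevelt 4/14 = 28.6% → Hilltop
General: Hilltop 9/20 = 45.0%, Roosevelt 16/47 = 34.0% → Hilltop
Honors: Hilltop 4/5 = 80.0%, Roosevelt 72/127 = 56.7% → Hilltop
Overall: Hilltop 49/113 = 43.4%, Roosevelt 92/188 = 48.9% → Roosevelt
Hilltop wins each student group but Roosevelt wins overall — the comparison reverses. Hilltop's students skew toward remedial, which has a lower base rate.

No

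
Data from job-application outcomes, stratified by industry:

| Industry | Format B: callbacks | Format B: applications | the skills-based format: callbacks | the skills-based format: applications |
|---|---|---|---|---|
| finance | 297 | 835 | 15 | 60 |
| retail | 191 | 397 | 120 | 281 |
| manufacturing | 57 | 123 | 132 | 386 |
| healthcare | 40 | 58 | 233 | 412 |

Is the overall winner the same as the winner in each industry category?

Finance: Format B 297/835 = 35.6%, the skills-based format 15/60 = 25.0% → Format B
Retail: Format B 191/397 = 48.1%, the skills-based format 120/281 = 42.7% → Format B
Manufacturing: Format B 57/123 = 46.3%, the skills-based format 132/386 = 34.2% → Format B
Healthcare: Format B 40/58 = 69.0%, the skills-based format 233/412 = 56.6% → Format B
Overall: Format B 585/1413 = 41.4%, the skills-based format 500/1139 = 43.9% → the skills-based format
Format B wins each industry group but the skills-based format wins overall — the comparison reverses. Format B's applications skew toward finance, which has a lower base rate.

No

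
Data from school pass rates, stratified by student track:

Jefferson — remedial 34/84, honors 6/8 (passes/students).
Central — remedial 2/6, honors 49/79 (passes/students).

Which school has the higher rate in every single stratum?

Jefferson

Remedial: Jefferson 34/84 = 40.5%, Central 2/6 = 33.3% → Jefferson
Honors: Jefferson 6/8 = 75.0%, Central 49/79 = 62.0% → Jefferson
Jefferson has the higher rate in both groups.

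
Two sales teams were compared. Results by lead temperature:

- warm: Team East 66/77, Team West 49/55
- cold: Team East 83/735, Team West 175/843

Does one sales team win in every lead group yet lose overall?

No

Warm: Team East 66/77 = 85.7%, Team West 49/55 = 89.1% → Team West
Cold: Team East 83/735 = 11.3%, Team West 175/843 = 20.8% → Team West
Overall: Team East 149/812 = 18.3%, Team West 224/898 = 24.9% → Team West
Team West wins overall and in every lead group — no reversal.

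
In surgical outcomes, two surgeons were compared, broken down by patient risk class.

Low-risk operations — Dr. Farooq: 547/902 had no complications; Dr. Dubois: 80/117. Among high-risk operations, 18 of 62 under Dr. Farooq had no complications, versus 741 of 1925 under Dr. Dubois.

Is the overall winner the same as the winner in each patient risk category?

No

Low-risk: Dr. Farooq 547/902 = 60.6%, Dr. Dubois 80/117 = 68.4% → Dr. Dubois
High-risk: Dr. Farooq 18/62 = 29.0%, Dr. Dubois 741/1925 = 38.5% → Dr. Dubois
Overall: Dr. Farooq 565/964 = 58.6%, Dr. Dubois 821/2042 = 40.2% → Dr. Farooq
Dr. Dubois wins each patient risk group but Dr. Farooq wins overall — the comparison reverses. Dr. Dubois's operations skew toward high-risk, which has a lower base rate.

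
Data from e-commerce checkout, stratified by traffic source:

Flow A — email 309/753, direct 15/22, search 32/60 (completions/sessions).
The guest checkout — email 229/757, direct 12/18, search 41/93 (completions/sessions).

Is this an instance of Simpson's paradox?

No

Email: Flow A 309/753 = 41.0%, the guest checkout 229/757 = 30.3% → Flow A
Direct: Flow A 15/22 = 68.2%, the guest checkout 12/18 = 66.7% → Flow A
Search: Flow A 32/60 = 53.3%, the guest checkout 41/93 = 44.1% → Flow A
Overall: Flow A 356/835 = 42.6%, the guest checkout 282/868 = 32.5% → Flow A
Flow A wins overall and in every traffic group — no reversal.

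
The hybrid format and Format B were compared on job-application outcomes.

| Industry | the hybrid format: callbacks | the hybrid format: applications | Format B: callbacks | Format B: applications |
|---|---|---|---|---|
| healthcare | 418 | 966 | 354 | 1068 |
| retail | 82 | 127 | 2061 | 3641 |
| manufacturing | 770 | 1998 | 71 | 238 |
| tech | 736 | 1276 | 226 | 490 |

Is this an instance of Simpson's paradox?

Healthcare: the hybrid format 418/966 = 43.3%, Format B 354/1068 = 33.1% → the hybrid format
Retail: the hybrid format 82/127 = 64.6%, Format B 2061/3641 = 56.6% → the hybrid format
Manufacturing: the hybrid format 770/1998 = 38.5%, Format B 71/238 = 29.8% → the hybrid format
Tech: the hybrid format 736/1276 = 57.7%, Format B 226/490 = 46.1% → the hybrid format
Overall: the hybrid format 2006/4367 = 45.9%, Format B 2712/5437 = 49.9% → Format B
The hybrid format wins each industry group but Format B wins overall — the comparison reverses. The hybrid format's applications skew toward manufacturing, which has a lower base rate.

Yes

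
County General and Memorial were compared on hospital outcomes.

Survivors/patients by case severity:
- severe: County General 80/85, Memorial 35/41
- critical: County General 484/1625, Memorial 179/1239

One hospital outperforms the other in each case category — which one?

County General

Severe: County General 80/85 = 94.1%, Memorial 35/41 = 85.4% → County General
Critical: County General 484/1625 = 29.8%, Memorial 179/1239 = 14.4% → County General
County General has the higher rate in both groups.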